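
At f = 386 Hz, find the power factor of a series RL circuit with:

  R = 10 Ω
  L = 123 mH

Step 1 — Angular frequency: ω = 2π·f = 2π·386 = 2425 rad/s.
Step 2 — Component impedances:
  R: Z = R = 10 Ω
  L: Z = jωL = j·2425·0.123 = 0 + j298.3 Ω
Step 3 — Series combination: Z_total = R + L = 10 + j298.3 Ω = 298.5∠88.1° Ω.
Step 4 — Power factor: PF = cos(φ) = Re(Z)/|Z| = 10/298.5 = 0.0335.
Step 5 — Type: Im(Z) = 298.3 ⇒ lagging (phase φ = 88.1°).

PF = 0.0335 (lagging, φ = 88.1°)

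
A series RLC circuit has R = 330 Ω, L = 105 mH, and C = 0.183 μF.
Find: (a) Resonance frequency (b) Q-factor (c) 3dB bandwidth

Step 1 — Resonance: ω₀ = 1/√(LC) = 1/√(0.105·1.83e-07) = 7214 rad/s.
Step 2 — f₀ = ω₀/(2π) = 1148 Hz.
Step 3 — Series Q: Q = ω₀L/R = 7214·0.105/330 = 2.295.
Step 4 — Bandwidth: Δω = ω₀/Q = 3143 rad/s; BW = Δω/(2π) = 500.2 Hz.

(a) f₀ = 1148 Hz  (b) Q = 2.295  (c) BW = 500.2 Hz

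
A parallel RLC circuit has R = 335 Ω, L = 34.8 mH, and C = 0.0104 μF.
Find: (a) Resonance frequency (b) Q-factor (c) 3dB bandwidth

Step 1 — Resonance: ω₀ = 1/√(LC) = 1/√(0.0348·1.04e-08) = 5.256e+04 rad/s.
Step 2 — f₀ = ω₀/(2π) = 8366 Hz.
Step 3 — Parallel Q: Q = R/(ω₀L) = 335/(5.256e+04·0.0348) = 0.1831.
Step 4 — Bandwidth: Δω = ω₀/Q = 2.87e+05 rad/s; BW = Δω/(2π) = 4.568e+04 Hz.

(a) f₀ = 8366 Hz  (b) Q = 0.1831  (c) BW = 4.568e+04 Hz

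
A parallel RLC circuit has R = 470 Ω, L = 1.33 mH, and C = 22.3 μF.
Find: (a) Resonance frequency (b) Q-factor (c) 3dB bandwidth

Step 1 — Resonance: ω₀ = 1/√(LC) = 1/√(0.00133·2.23e-05) = 5807 rad/s.
Step 2 — f₀ = ω₀/(2π) = 924.1 Hz.
Step 3 — Parallel Q: Q = R/(ω₀L) = 470/(5807·0.00133) = 60.86.
Step 4 — Bandwidth: Δω = ω₀/Q = 95.41 rad/s; BW = Δω/(2π) = 15.19 Hz.

(a) f₀ = 924.1 Hz  (b) Q = 60.86  (c) BW = 15.19 Hz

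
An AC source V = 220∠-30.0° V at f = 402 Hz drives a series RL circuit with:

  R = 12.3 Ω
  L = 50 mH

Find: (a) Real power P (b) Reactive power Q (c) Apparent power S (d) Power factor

Step 1 — Angular frequency: ω = 2π·f = 2π·402 = 2526 rad/s.
Step 2 — Component impedances:
  R: Z = R = 12.3 Ω
  L: Z = jωL = j·2526·0.05 = 0 + j126.3 Ω
Step 3 — Series combination: Z_total = R + L = 12.3 + j126.3 Ω = 126.9∠84.4° Ω.
Step 4 — Source phasor: V = 220∠-30.0° V = 190.5 - j110 V.
Step 5 — Current: I = V / Z = -0.7173 - j1.578 A = 1.734∠-114.4° A.
Step 6 — Complex power: S = V·I* = 36.97 + j379.6 VA.
Step 7 — Real power: P = Re(S) = 36.97 W.
Step 8 — Reactive power: Q = Im(S) = 379.6 VAR.
Step 9 — Apparent power: |S| = 381.4 VA.
Step 10 — Power factor: PF = P/|S| = 0.09693 (lagging).

(a) P = 36.97 W  (b) Q = 379.6 VAR  (c) S = 381.4 VA  (d) PF = 0.09693 (lagging)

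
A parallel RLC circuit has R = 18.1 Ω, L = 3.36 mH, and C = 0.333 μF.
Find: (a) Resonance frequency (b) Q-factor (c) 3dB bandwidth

Step 1 — Resonance: ω₀ = 1/√(LC) = 1/√(0.00336·3.33e-07) = 2.99e+04 rad/s.
Step 2 — f₀ = ω₀/(2π) = 4758 Hz.
Step 3 — Parallel Q: Q = R/(ω₀L) = 18.1/(2.99e+04·0.00336) = 0.1802.
Step 4 — Bandwidth: Δω = ω₀/Q = 1.659e+05 rad/s; BW = Δω/(2π) = 2.641e+04 Hz.

(a) f₀ = 4758 Hz  (b) Q = 0.1802  (c) BW = 2.641e+04 Hz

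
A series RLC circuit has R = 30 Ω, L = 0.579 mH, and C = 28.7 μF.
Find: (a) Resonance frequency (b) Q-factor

Step 1 — Resonance condition Im(Z)=0 gives ω₀ = 1/√(LC).
Step 2 — ω₀ = 1/√(0.000579·2.87e-05) = 7757 rad/s.
Step 3 — f₀ = ω₀/(2π) = 1235 Hz.
Step 4 — Series Q: Q = ω₀L/R = 7757·0.000579/30 = 0.1497.

(a) f₀ = 1235 Hz  (b) Q = 0.1497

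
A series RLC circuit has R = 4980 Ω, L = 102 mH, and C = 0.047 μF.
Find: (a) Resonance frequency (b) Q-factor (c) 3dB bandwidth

Step 1 — Resonance: ω₀ = 1/√(LC) = 1/√(0.102·4.7e-08) = 1.444e+04 rad/s.
Step 2 — f₀ = ω₀/(2π) = 2299 Hz.
Step 3 — Series Q: Q = ω₀L/R = 1.444e+04·0.102/4980 = 0.2958.
Step 4 — Bandwidth: Δω = ω₀/Q = 4.882e+04 rad/s; BW = Δω/(2π) = 7771 Hz.

(a) f₀ = 2299 Hz  (b) Q = 0.2958  (c) BW = 7771 Hz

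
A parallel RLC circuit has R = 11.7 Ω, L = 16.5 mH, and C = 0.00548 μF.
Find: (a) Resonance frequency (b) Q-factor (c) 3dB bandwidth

Step 1 — Resonance: ω₀ = 1/√(LC) = 1/√(0.0165·5.48e-09) = 1.052e+05 rad/s.
Step 2 — f₀ = ω₀/(2π) = 1.674e+04 Hz.
Step 3 — Parallel Q: Q = R/(ω₀L) = 11.7/(1.052e+05·0.0165) = 0.006743.
Step 4 — Bandwidth: Δω = ω₀/Q = 1.56e+07 rad/s; BW = Δω/(2π) = 2.482e+06 Hz.

(a) f₀ = 1.674e+04 Hz  (b) Q = 0.006743  (c) BW = 2.482e+06 Hz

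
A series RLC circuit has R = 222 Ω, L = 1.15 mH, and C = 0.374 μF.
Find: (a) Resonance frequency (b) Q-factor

Step 1 — Resonance condition Im(Z)=0 gives ω₀ = 1/√(LC).
Step 2 — ω₀ = 1/√(0.00115·3.74e-07) = 4.822e+04 rad/s.
Step 3 — f₀ = ω₀/(2π) = 7674 Hz.
Step 4 — Series Q: Q = ω₀L/R = 4.822e+04·0.00115/222 = 0.2498.

(a) f₀ = 7674 Hz  (b) Q = 0.2498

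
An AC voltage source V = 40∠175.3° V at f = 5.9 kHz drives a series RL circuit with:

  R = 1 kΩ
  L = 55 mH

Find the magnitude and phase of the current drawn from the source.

Step 1 — Angular frequency: ω = 2π·f = 2π·5900 = 3.707e+04 rad/s.
Step 2 — Component impedances:
  R: Z = R = 1000 Ω
  L: Z = jωL = j·3.707e+04·0.055 = 0 + j2039 Ω
Step 3 — Series combination: Z_total = R + L = 1000 + j2039 Ω = 2271∠63.9° Ω.
Step 4 — Source phasor: V = 40∠175.3° V = -39.87 + j3.278 V.
Step 5 — Ohm's law: I = V / Z_total = (-39.87 + j3.278) / (1000 + j2039) = -0.006434 + j0.0164 A.
Step 6 — Convert to polar: |I| = 0.01761 A, ∠I = 111.4°.

I = 0.01761∠111.4° A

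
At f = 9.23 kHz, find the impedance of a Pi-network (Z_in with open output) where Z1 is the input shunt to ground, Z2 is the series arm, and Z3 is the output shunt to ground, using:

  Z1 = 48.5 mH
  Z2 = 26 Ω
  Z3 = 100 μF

Step 1 — Angular frequency: ω = 2π·f = 2π·9230 = 5.799e+04 rad/s.
Step 2 — Component impedances:
  Z1: Z = jωL = j·5.799e+04·0.0485 = 0 + j2813 Ω
  Z2: Z = R = 26 Ω
  Z3: Z = 1/(jωC) = -j/(ω·C) = 0 - j0.1724 Ω
Step 3 — With open output, the series arm Z2 and the output shunt Z3 appear in series to ground: Z2 + Z3 = 26 - j0.1724 Ω.
Step 4 — Parallel with input shunt Z1: Z_in = Z1 || (Z2 + Z3) = 26 + j0.06792 Ω = 26∠0.1° Ω.

Z = 26 + j0.06792 Ω = 26∠0.1° Ω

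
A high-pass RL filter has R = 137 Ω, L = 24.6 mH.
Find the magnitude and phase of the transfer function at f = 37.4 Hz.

Step 1 — Angular frequency: ω = 2π·37.4 = 235 rad/s.
Step 2 — Transfer function: H(jω) = jωL/(R + jωL).
Step 3 — Numerator jωL = j·5.781; denominator R + jωL = 137 + j5.781.
Step 4 — H = 0.001777 + j0.04212.
Step 5 — Magnitude: |H| = 0.04216 (-27.5 dB); phase: φ = 87.6°.

|H| = 0.04216 (-27.5 dB), φ = 87.6°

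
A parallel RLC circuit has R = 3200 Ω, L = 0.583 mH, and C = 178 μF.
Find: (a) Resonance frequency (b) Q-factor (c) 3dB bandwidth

Step 1 — Resonance: ω₀ = 1/√(LC) = 1/√(0.000583·0.000178) = 3104 rad/s.
Step 2 — f₀ = ω₀/(2π) = 494.1 Hz.
Step 3 — Parallel Q: Q = R/(ω₀L) = 3200/(3104·0.000583) = 1768.
Step 4 — Bandwidth: Δω = ω₀/Q = 1.756 rad/s; BW = Δω/(2π) = 0.2794 Hz.

(a) f₀ = 494.1 Hz  (b) Q = 1768  (c) BW = 0.2794 Hz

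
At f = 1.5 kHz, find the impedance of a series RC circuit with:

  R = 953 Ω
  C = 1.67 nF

Step 1 — Angular frequency: ω = 2π·f = 2π·1500 = 9425 rad/s.
Step 2 — Component impedances:
  R: Z = R = 953 Ω
  C: Z = 1/(jωC) = -j/(ω·C) = 0 - j6.353e+04 Ω
Step 3 — Series combination: Z_total = R + C = 953 - j6.353e+04 Ω = 6.354e+04∠-89.1° Ω.

Z = 953 - j6.353e+04 Ω = 6.354e+04∠-89.1° Ω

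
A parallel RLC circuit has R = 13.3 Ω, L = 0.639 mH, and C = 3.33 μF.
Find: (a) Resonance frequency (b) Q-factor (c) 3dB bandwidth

Step 1 — Resonance: ω₀ = 1/√(LC) = 1/√(0.000639·3.33e-06) = 2.168e+04 rad/s.
Step 2 — f₀ = ω₀/(2π) = 3450 Hz.
Step 3 — Parallel Q: Q = R/(ω₀L) = 13.3/(2.168e+04·0.000639) = 0.9601.
Step 4 — Bandwidth: Δω = ω₀/Q = 2.258e+04 rad/s; BW = Δω/(2π) = 3594 Hz.

(a) f₀ = 3450 Hz  (b) Q = 0.9601  (c) BW = 3594 Hz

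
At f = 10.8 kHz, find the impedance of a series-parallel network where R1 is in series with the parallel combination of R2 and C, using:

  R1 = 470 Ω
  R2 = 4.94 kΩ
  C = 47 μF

Step 1 — Angular frequency: ω = 2π·f = 2π·1.08e+04 = 6.786e+04 rad/s.
Step 2 — Component impedances:
  R1: Z = R = 470 Ω
  R2: Z = R = 4940 Ω
  C: Z = 1/(jωC) = -j/(ω·C) = 0 - j0.3135 Ω
Step 3 — Parallel branch: R2 || C = 1/(1/R2 + 1/C) = 1.99e-05 - j0.3135 Ω.
Step 4 — Series with R1: Z_total = R1 + (R2 || C) = 470 - j0.3135 Ω = 470∠-0.0° Ω.

Z = 470 - j0.3135 Ω = 470∠-0.0° Ω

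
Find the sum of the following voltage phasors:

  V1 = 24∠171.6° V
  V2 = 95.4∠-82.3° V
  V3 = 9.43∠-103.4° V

Step 1 — Convert each phasor to rectangular form:
  V1 = 24·(cos(171.6°) + j·sin(171.6°)) = -23.74 + j3.506 V
  V2 = 95.4·(cos(-82.3°) + j·sin(-82.3°)) = 12.78 - j94.54 V
  V3 = 9.43·(cos(-103.4°) + j·sin(-103.4°)) = -2.185 - j9.173 V
Step 2 — Sum components: V_total = -13.15 - j100.2 V.
Step 3 — Convert to polar: |V_total| = 101.1 V, ∠V_total = -97.5°.

V_total = 101.1∠-97.5° V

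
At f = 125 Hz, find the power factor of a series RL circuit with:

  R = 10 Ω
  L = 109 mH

Step 1 — Angular frequency: ω = 2π·f = 2π·125 = 785.4 rad/s.
Step 2 — Component impedances:
  R: Z = R = 10 Ω
  L: Z = jωL = j·785.4·0.109 = 0 + j85.61 Ω
Step 3 — Series combination: Z_total = R + L = 10 + j85.61 Ω = 86.19∠83.3° Ω.
Step 4 — Power factor: PF = cos(φ) = Re(Z)/|Z| = 10/86.19 = 0.116.
Step 5 — Type: Im(Z) = 85.61 ⇒ lagging (phase φ = 83.3°).

PF = 0.116 (lagging, φ = 83.3°)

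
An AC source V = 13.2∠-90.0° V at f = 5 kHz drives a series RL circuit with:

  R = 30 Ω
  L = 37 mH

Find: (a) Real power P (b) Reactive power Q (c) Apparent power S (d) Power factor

Step 1 — Angular frequency: ω = 2π·f = 2π·5000 = 3.142e+04 rad/s.
Step 2 — Component impedances:
  R: Z = R = 30 Ω
  L: Z = jωL = j·3.142e+04·0.037 = 0 + j1162 Ω
Step 3 — Series combination: Z_total = R + L = 30 + j1162 Ω = 1163∠88.5° Ω.
Step 4 — Source phasor: V = 13.2∠-90.0° V = 0 - j13.2 V.
Step 5 — Current: I = V / Z = -0.01135 - j0.0002929 A = 0.01135∠-178.5° A.
Step 6 — Complex power: S = V·I* = 0.003866 + j0.1498 VA.
Step 7 — Real power: P = Re(S) = 0.003866 W.
Step 8 — Reactive power: Q = Im(S) = 0.1498 VAR.
Step 9 — Apparent power: |S| = 0.1498 VA.
Step 10 — Power factor: PF = P/|S| = 0.0258 (lagging).

(a) P = 0.003866 W  (b) Q = 0.1498 VAR  (c) S = 0.1498 VA  (d) PF = 0.0258 (lagging)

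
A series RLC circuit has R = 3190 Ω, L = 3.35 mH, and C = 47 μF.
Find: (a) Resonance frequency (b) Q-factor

Step 1 — Resonance condition Im(Z)=0 gives ω₀ = 1/√(LC).
Step 2 — ω₀ = 1/√(0.00335·4.7e-05) = 2520 rad/s.
Step 3 — f₀ = ω₀/(2π) = 401.1 Hz.
Step 4 — Series Q: Q = ω₀L/R = 2520·0.00335/3190 = 0.002647.

(a) f₀ = 401.1 Hz  (b) Q = 0.002647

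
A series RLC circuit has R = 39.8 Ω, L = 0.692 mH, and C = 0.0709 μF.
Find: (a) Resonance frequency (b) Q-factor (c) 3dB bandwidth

Step 1 — Resonance: ω₀ = 1/√(LC) = 1/√(0.000692·7.09e-08) = 1.428e+05 rad/s.
Step 2 — f₀ = ω₀/(2π) = 2.272e+04 Hz.
Step 3 — Series Q: Q = ω₀L/R = 1.428e+05·0.000692/39.8 = 2.482.
Step 4 — Bandwidth: Δω = ω₀/Q = 5.751e+04 rad/s; BW = Δω/(2π) = 9154 Hz.

(a) f₀ = 2.272e+04 Hz  (b) Q = 2.482  (c) BW = 9154 Hz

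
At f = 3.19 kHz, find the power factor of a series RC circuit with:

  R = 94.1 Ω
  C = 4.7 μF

Step 1 — Angular frequency: ω = 2π·f = 2π·3190 = 2.004e+04 rad/s.
Step 2 — Component impedances:
  R: Z = R = 94.1 Ω
  C: Z = 1/(jωC) = -j/(ω·C) = 0 - j10.62 Ω
Step 3 — Series combination: Z_total = R + C = 94.1 - j10.62 Ω = 94.7∠-6.4° Ω.
Step 4 — Power factor: PF = cos(φ) = Re(Z)/|Z| = 94.1/94.7 = 0.9937.
Step 5 — Type: Im(Z) = -10.62 ⇒ leading (phase φ = -6.4°).

PF = 0.9937 (leading, φ = -6.4°)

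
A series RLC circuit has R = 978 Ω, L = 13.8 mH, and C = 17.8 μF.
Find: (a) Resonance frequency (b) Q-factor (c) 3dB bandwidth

Step 1 — Resonance condition Im(Z)=0 gives ω₀ = 1/√(LC).
Step 2 — ω₀ = 1/√(0.0138·1.78e-05) = 2018 rad/s.
Step 3 — f₀ = ω₀/(2π) = 321.1 Hz.
Step 4 — Series Q: Q = ω₀L/R = 2018·0.0138/978 = 0.02847.
Step 5 — 3dB bandwidth: Δω = ω₀/Q = 7.087e+04 rad/s; BW = Δω/(2π) = 1.128e+04 Hz.

(a) f₀ = 321.1 Hz  (b) Q = 0.02847  (c) BW = 1.128e+04 Hz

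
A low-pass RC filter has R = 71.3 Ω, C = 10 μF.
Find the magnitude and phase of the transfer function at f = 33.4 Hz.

Step 1 — Angular frequency: ω = 2π·33.4 = 209.9 rad/s.
Step 2 — Transfer function: H(jω) = 1/(1 + jωRC).
Step 3 — Denominator: 1 + jωRC = 1 + j·209.9·71.3·1e-05 = 1 + j0.1496.
Step 4 — H = 0.9781 - j0.1464.
Step 5 — Magnitude: |H| = 0.989 (-0.1 dB); phase: φ = -8.5°.

|H| = 0.989 (-0.1 dB), φ = -8.5°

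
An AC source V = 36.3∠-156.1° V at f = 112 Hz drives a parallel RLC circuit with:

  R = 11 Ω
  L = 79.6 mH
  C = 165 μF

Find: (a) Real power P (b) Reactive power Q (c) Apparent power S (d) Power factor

Step 1 — Angular frequency: ω = 2π·f = 2π·112 = 703.7 rad/s.
Step 2 — Component impedances:
  R: Z = R = 11 Ω
  L: Z = jωL = j·703.7·0.0796 = 0 + j56.02 Ω
  C: Z = 1/(jωC) = -j/(ω·C) = 0 - j8.612 Ω
Step 3 — Parallel combination: 1/Z_total = 1/R + 1/L + 1/C; Z_total = 5.073 - j5.483 Ω = 7.47∠-47.2° Ω.
Step 4 — Source phasor: V = 36.3∠-156.1° V = -33.19 - j14.71 V.
Step 5 — Current: I = V / Z = -1.572 - j4.598 A = 4.859∠-108.9° A.
Step 6 — Complex power: S = V·I* = 119.8 - j129.5 VA.
Step 7 — Real power: P = Re(S) = 119.8 W.
Step 8 — Reactive power: Q = Im(S) = -129.5 VAR.
Step 9 — Apparent power: |S| = 176.4 VA.
Step 10 — Power factor: PF = P/|S| = 0.6791 (leading).

(a) P = 119.8 W  (b) Q = -129.5 VAR  (c) S = 176.4 VA  (d) PF = 0.6791 (leading)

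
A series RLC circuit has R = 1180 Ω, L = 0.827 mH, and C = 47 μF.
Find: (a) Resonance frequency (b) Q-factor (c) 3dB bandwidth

Step 1 — Resonance condition Im(Z)=0 gives ω₀ = 1/√(LC).
Step 2 — ω₀ = 1/√(0.000827·4.7e-05) = 5072 rad/s.
Step 3 — f₀ = ω₀/(2π) = 807.3 Hz.
Step 4 — Series Q: Q = ω₀L/R = 5072·0.000827/1180 = 0.003555.
Step 5 — 3dB bandwidth: Δω = ω₀/Q = 1.427e+06 rad/s; BW = Δω/(2π) = 2.271e+05 Hz.

(a) f₀ = 807.3 Hz  (b) Q = 0.003555  (c) BW = 2.271e+05 Hz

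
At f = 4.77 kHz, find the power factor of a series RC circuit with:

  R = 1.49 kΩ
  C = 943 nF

Step 1 — Angular frequency: ω = 2π·f = 2π·4770 = 2.997e+04 rad/s.
Step 2 — Component impedances:
  R: Z = R = 1490 Ω
  C: Z = 1/(jωC) = -j/(ω·C) = 0 - j35.38 Ω
Step 3 — Series combination: Z_total = R + C = 1490 - j35.38 Ω = 1490∠-1.4° Ω.
Step 4 — Power factor: PF = cos(φ) = Re(Z)/|Z| = 1490/1490.4 = 0.9997.
Step 5 — Type: Im(Z) = -35.38 ⇒ leading (phase φ = -1.4°).

PF = 0.9997 (leading, φ = -1.4°)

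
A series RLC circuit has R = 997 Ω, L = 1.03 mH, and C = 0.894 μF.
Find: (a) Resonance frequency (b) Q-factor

Step 1 — Resonance condition Im(Z)=0 gives ω₀ = 1/√(LC).
Step 2 — ω₀ = 1/√(0.00103·8.94e-07) = 3.295e+04 rad/s.
Step 3 — f₀ = ω₀/(2π) = 5245 Hz.
Step 4 — Series Q: Q = ω₀L/R = 3.295e+04·0.00103/997 = 0.03405.

(a) f₀ = 5245 Hz  (b) Q = 0.03405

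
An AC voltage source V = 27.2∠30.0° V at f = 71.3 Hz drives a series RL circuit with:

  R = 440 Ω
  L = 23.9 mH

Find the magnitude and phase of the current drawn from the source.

Step 1 — Angular frequency: ω = 2π·f = 2π·71.3 = 448 rad/s.
Step 2 — Component impedances:
  R: Z = R = 440 Ω
  L: Z = jωL = j·448·0.0239 = 0 + j10.71 Ω
Step 3 — Series combination: Z_total = R + L = 440 + j10.71 Ω = 440.1∠1.4° Ω.
Step 4 — Source phasor: V = 27.2∠30.0° V = 23.56 + j13.6 V.
Step 5 — Ohm's law: I = V / Z_total = (23.56 + j13.6) / (440 + j10.71) = 0.05426 + j0.02959 A.
Step 6 — Convert to polar: |I| = 0.0618 A, ∠I = 28.6°.

I = 0.0618∠28.6° A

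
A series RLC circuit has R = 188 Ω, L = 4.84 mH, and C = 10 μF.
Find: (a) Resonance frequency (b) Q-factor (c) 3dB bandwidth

Step 1 — Resonance condition Im(Z)=0 gives ω₀ = 1/√(LC).
Step 2 — ω₀ = 1/√(0.00484·1e-05) = 4545 rad/s.
Step 3 — f₀ = ω₀/(2π) = 723.4 Hz.
Step 4 — Series Q: Q = ω₀L/R = 4545·0.00484/188 = 0.117.
Step 5 — 3dB bandwidth: Δω = ω₀/Q = 3.884e+04 rad/s; BW = Δω/(2π) = 6182 Hz.

(a) f₀ = 723.4 Hz  (b) Q = 0.117  (c) BW = 6182 Hz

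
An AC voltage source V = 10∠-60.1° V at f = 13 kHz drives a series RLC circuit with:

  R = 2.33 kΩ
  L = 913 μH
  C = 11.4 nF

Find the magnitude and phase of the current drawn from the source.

Step 1 — Angular frequency: ω = 2π·f = 2π·1.3e+04 = 8.168e+04 rad/s.
Step 2 — Component impedances:
  R: Z = R = 2330 Ω
  L: Z = jωL = j·8.168e+04·0.000913 = 0 + j74.58 Ω
  C: Z = 1/(jωC) = -j/(ω·C) = 0 - j1074 Ω
Step 3 — Series combination: Z_total = R + L + C = 2330 - j999.3 Ω = 2535∠-23.2° Ω.
Step 4 — Source phasor: V = 10∠-60.1° V = 4.985 - j8.669 V.
Step 5 — Ohm's law: I = V / Z_total = (4.985 - j8.669) / (2330 - j999.3) = 0.003155 - j0.002367 A.
Step 6 — Convert to polar: |I| = 0.003944 A, ∠I = -36.9°.

I = 0.003944∠-36.9° A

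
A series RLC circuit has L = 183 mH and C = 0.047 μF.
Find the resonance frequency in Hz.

Step 1 — Resonance condition Im(Z)=0 gives ω₀ = 1/√(LC).
Step 2 — ω₀ = 1/√(0.183·4.7e-08) = 1.078e+04 rad/s.
Step 3 — f₀ = ω₀/(2π) = 1716 Hz.

f₀ = 1716 Hz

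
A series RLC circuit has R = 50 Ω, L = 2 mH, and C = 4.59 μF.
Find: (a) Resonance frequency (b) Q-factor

Step 1 — Resonance condition Im(Z)=0 gives ω₀ = 1/√(LC).
Step 2 — ω₀ = 1/√(0.002·4.59e-06) = 1.044e+04 rad/s.
Step 3 — f₀ = ω₀/(2π) = 1661 Hz.
Step 4 — Series Q: Q = ω₀L/R = 1.044e+04·0.002/50 = 0.4175.

(a) f₀ = 1661 Hz  (b) Q = 0.4175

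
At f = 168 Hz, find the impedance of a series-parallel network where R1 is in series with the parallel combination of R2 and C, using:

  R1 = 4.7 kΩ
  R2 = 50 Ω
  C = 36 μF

Step 1 — Angular frequency: ω = 2π·f = 2π·168 = 1056 rad/s.
Step 2 — Component impedances:
  R1: Z = R = 4700 Ω
  R2: Z = R = 50 Ω
  C: Z = 1/(jωC) = -j/(ω·C) = 0 - j26.32 Ω
Step 3 — Parallel branch: R2 || C = 1/(1/R2 + 1/C) = 10.85 - j20.61 Ω.
Step 4 — Series with R1: Z_total = R1 + (R2 || C) = 4711 - j20.61 Ω = 4711∠-0.3° Ω.

Z = 4711 - j20.61 Ω = 4711∠-0.3° Ω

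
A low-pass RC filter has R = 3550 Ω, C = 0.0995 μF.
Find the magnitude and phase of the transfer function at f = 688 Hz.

Step 1 — Angular frequency: ω = 2π·688 = 4323 rad/s.
Step 2 — Transfer function: H(jω) = 1/(1 + jωRC).
Step 3 — Denominator: 1 + jωRC = 1 + j·4323·3550·9.95e-08 = 1 + j1.527.
Step 4 — H = 0.3002 - j0.4583.
Step 5 — Magnitude: |H| = 0.5479 (-5.2 dB); phase: φ = -56.8°.

|H| = 0.5479 (-5.2 dB), φ = -56.8°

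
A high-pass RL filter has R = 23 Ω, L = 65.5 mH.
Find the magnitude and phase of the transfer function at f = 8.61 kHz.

Step 1 — Angular frequency: ω = 2π·8610 = 5.41e+04 rad/s.
Step 2 — Transfer function: H(jω) = jωL/(R + jωL).
Step 3 — Numerator jωL = j·3543; denominator R + jωL = 23 + j3543.
Step 4 — H = 1 + j0.006491.
Step 5 — Magnitude: |H| = 1 (-0.0 dB); phase: φ = 0.4°.

|H| = 1 (-0.0 dB), φ = 0.4°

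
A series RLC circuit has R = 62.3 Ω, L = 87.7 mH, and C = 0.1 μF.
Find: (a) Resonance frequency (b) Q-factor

Step 1 — Resonance condition Im(Z)=0 gives ω₀ = 1/√(LC).
Step 2 — ω₀ = 1/√(0.0877·1e-07) = 1.068e+04 rad/s.
Step 3 — f₀ = ω₀/(2π) = 1699 Hz.
Step 4 — Series Q: Q = ω₀L/R = 1.068e+04·0.0877/62.3 = 15.03.

(a) f₀ = 1699 Hz  (b) Q = 15.03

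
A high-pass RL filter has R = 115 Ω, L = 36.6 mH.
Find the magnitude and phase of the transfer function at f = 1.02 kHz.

Step 1 — Angular frequency: ω = 2π·1020 = 6409 rad/s.
Step 2 — Transfer function: H(jω) = jωL/(R + jωL).
Step 3 — Numerator jωL = j·234.6; denominator R + jωL = 115 + j234.6.
Step 4 — H = 0.8062 + j0.3953.
Step 5 — Magnitude: |H| = 0.8979 (-0.9 dB); phase: φ = 26.1°.

|H| = 0.8979 (-0.9 dB), φ = 26.1°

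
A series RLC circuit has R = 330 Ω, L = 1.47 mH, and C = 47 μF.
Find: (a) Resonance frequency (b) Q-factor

Step 1 — Resonance condition Im(Z)=0 gives ω₀ = 1/√(LC).
Step 2 — ω₀ = 1/√(0.00147·4.7e-05) = 3804 rad/s.
Step 3 — f₀ = ω₀/(2π) = 605.5 Hz.
Step 4 — Series Q: Q = ω₀L/R = 3804·0.00147/330 = 0.01695.

(a) f₀ = 605.5 Hz  (b) Q = 0.01695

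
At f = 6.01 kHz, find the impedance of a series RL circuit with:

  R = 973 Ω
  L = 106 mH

Step 1 — Angular frequency: ω = 2π·f = 2π·6010 = 3.776e+04 rad/s.
Step 2 — Component impedances:
  R: Z = R = 973 Ω
  L: Z = jωL = j·3.776e+04·0.106 = 0 + j4003 Ω
Step 3 — Series combination: Z_total = R + L = 973 + j4003 Ω = 4119∠76.3° Ω.

Z = 973 + j4003 Ω = 4119∠76.3° Ω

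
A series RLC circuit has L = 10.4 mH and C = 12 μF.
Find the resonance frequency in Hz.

Step 1 — Resonance condition Im(Z)=0 gives ω₀ = 1/√(LC).
Step 2 — ω₀ = 1/√(0.0104·1.2e-05) = 2831 rad/s.
Step 3 — f₀ = ω₀/(2π) = 450.5 Hz.

f₀ = 450.5 Hz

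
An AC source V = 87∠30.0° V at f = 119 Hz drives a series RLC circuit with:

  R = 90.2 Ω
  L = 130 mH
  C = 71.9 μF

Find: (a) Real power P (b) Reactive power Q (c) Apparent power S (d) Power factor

Step 1 — Angular frequency: ω = 2π·f = 2π·119 = 747.7 rad/s.
Step 2 — Component impedances:
  R: Z = R = 90.2 Ω
  L: Z = jωL = j·747.7·0.13 = 0 + j97.2 Ω
  C: Z = 1/(jωC) = -j/(ω·C) = 0 - j18.6 Ω
Step 3 — Series combination: Z_total = R + L + C = 90.2 + j78.6 Ω = 119.6∠41.1° Ω.
Step 4 — Source phasor: V = 87∠30.0° V = 75.34 + j43.5 V.
Step 5 — Current: I = V / Z = 0.7136 - j0.1396 A = 0.7272∠-11.1° A.
Step 6 — Complex power: S = V·I* = 47.7 + j41.56 VA.
Step 7 — Real power: P = Re(S) = 47.7 W.
Step 8 — Reactive power: Q = Im(S) = 41.56 VAR.
Step 9 — Apparent power: |S| = 63.26 VA.
Step 10 — Power factor: PF = P/|S| = 0.7539 (lagging).

(a) P = 47.7 W  (b) Q = 41.56 VAR  (c) S = 63.26 VA  (d) PF = 0.7539 (lagging)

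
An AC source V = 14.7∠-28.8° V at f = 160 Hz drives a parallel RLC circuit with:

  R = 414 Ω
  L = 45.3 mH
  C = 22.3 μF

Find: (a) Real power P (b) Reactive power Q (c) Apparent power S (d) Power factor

Step 1 — Angular frequency: ω = 2π·f = 2π·160 = 1005 rad/s.
Step 2 — Component impedances:
  R: Z = R = 414 Ω
  L: Z = jωL = j·1005·0.0453 = 0 + j45.54 Ω
  C: Z = 1/(jωC) = -j/(ω·C) = 0 - j44.61 Ω
Step 3 — Parallel combination: 1/Z_total = 1/R + 1/L + 1/C; Z_total = 399.5 - j76.07 Ω = 406.7∠-10.8° Ω.
Step 4 — Source phasor: V = 14.7∠-28.8° V = 12.88 - j7.082 V.
Step 5 — Current: I = V / Z = 0.03437 - j0.01118 A = 0.03615∠-18.0° A.
Step 6 — Complex power: S = V·I* = 0.522 - j0.09939 VA.
Step 7 — Real power: P = Re(S) = 0.522 W.
Step 8 — Reactive power: Q = Im(S) = -0.09939 VAR.
Step 9 — Apparent power: |S| = 0.5313 VA.
Step 10 — Power factor: PF = P/|S| = 0.9823 (leading).

(a) P = 0.522 W  (b) Q = -0.09939 VAR  (c) S = 0.5313 VA  (d) PF = 0.9823 (leading)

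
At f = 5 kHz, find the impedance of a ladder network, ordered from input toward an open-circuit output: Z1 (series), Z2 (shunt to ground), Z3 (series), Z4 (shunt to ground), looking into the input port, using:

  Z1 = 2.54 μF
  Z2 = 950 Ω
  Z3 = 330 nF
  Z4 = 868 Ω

Step 1 — Angular frequency: ω = 2π·f = 2π·5000 = 3.142e+04 rad/s.
Step 2 — Component impedances:
  Z1: Z = 1/(jωC) = -j/(ω·C) = 0 - j12.53 Ω
  Z2: Z = R = 950 Ω
  Z3: Z = 1/(jωC) = -j/(ω·C) = 0 - j96.46 Ω
  Z4: Z = R = 868 Ω
Step 3 — Ladder network (open output): work backward from the far end, alternating series and parallel combinations. Z_in = 455 - j38.8 Ω = 456.6∠-4.9° Ω.

Z = 455 - j38.8 Ω = 456.6∠-4.9° Ω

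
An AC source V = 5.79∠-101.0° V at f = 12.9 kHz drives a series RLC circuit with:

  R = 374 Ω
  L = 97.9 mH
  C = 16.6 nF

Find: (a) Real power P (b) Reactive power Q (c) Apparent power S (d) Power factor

Step 1 — Angular frequency: ω = 2π·f = 2π·1.29e+04 = 8.105e+04 rad/s.
Step 2 — Component impedances:
  R: Z = R = 374 Ω
  L: Z = jωL = j·8.105e+04·0.0979 = 0 + j7935 Ω
  C: Z = 1/(jωC) = -j/(ω·C) = 0 - j743.2 Ω
Step 3 — Series combination: Z_total = R + L + C = 374 + j7192 Ω = 7202∠87.0° Ω.
Step 4 — Source phasor: V = 5.79∠-101.0° V = -1.105 - j5.684 V.
Step 5 — Current: I = V / Z = -0.0007961 + j0.0001122 A = 0.000804∠172.0° A.
Step 6 — Complex power: S = V·I* = 0.0002418 + j0.004649 VA.
Step 7 — Real power: P = Re(S) = 0.0002418 W.
Step 8 — Reactive power: Q = Im(S) = 0.004649 VAR.
Step 9 — Apparent power: |S| = 0.004655 VA.
Step 10 — Power factor: PF = P/|S| = 0.05193 (lagging).

(a) P = 0.0002418 W  (b) Q = 0.004649 VAR  (c) S = 0.004655 VA  (d) PF = 0.05193 (lagging)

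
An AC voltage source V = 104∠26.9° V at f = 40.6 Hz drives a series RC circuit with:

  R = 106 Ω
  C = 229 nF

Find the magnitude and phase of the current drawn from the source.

Step 1 — Angular frequency: ω = 2π·f = 2π·40.6 = 255.1 rad/s.
Step 2 — Component impedances:
  R: Z = R = 106 Ω
  C: Z = 1/(jωC) = -j/(ω·C) = 0 - j1.712e+04 Ω
Step 3 — Series combination: Z_total = R + C = 106 - j1.712e+04 Ω = 1.712e+04∠-89.6° Ω.
Step 4 — Source phasor: V = 104∠26.9° V = 92.75 + j47.05 V.
Step 5 — Ohm's law: I = V / Z_total = (92.75 + j47.05) / (106 - j1.712e+04) = -0.002715 + j0.005435 A.
Step 6 — Convert to polar: |I| = 0.006075 A, ∠I = 116.5°.

I = 0.006075∠116.5° A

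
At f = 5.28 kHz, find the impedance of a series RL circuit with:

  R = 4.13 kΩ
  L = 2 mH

Step 1 — Angular frequency: ω = 2π·f = 2π·5280 = 3.318e+04 rad/s.
Step 2 — Component impedances:
  R: Z = R = 4130 Ω
  L: Z = jωL = j·3.318e+04·0.002 = 0 + j66.35 Ω
Step 3 — Series combination: Z_total = R + L = 4130 + j66.35 Ω = 4131∠0.9° Ω.

Z = 4130 + j66.35 Ω = 4131∠0.9° Ω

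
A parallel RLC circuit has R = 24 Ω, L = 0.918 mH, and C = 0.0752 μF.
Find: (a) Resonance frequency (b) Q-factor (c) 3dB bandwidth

Step 1 — Resonance: ω₀ = 1/√(LC) = 1/√(0.000918·7.52e-08) = 1.204e+05 rad/s.
Step 2 — f₀ = ω₀/(2π) = 1.916e+04 Hz.
Step 3 — Parallel Q: Q = R/(ω₀L) = 24/(1.204e+05·0.000918) = 0.2172.
Step 4 — Bandwidth: Δω = ω₀/Q = 5.541e+05 rad/s; BW = Δω/(2π) = 8.818e+04 Hz.

(a) f₀ = 1.916e+04 Hz  (b) Q = 0.2172  (c) BW = 8.818e+04 Hz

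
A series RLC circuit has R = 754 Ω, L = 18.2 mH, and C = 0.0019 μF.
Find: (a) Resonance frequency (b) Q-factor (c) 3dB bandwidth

Step 1 — Resonance: ω₀ = 1/√(LC) = 1/√(0.0182·1.9e-09) = 1.701e+05 rad/s.
Step 2 — f₀ = ω₀/(2π) = 2.706e+04 Hz.
Step 3 — Series Q: Q = ω₀L/R = 1.701e+05·0.0182/754 = 4.105.
Step 4 — Bandwidth: Δω = ω₀/Q = 4.143e+04 rad/s; BW = Δω/(2π) = 6594 Hz.

(a) f₀ = 2.706e+04 Hz  (b) Q = 4.105  (c) BW = 6594 Hz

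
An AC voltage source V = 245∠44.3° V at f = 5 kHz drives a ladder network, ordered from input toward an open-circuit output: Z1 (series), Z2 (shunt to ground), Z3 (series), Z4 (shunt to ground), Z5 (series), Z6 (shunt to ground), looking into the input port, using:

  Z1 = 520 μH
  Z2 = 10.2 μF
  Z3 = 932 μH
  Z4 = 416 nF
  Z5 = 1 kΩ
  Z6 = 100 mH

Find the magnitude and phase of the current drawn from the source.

Step 1 — Angular frequency: ω = 2π·f = 2π·5000 = 3.142e+04 rad/s.
Step 2 — Component impedances:
  Z1: Z = jωL = j·3.142e+04·0.00052 = 0 + j16.34 Ω
  Z2: Z = 1/(jωC) = -j/(ω·C) = 0 - j3.121 Ω
  Z3: Z = jωL = j·3.142e+04·0.000932 = 0 + j29.28 Ω
  Z4: Z = 1/(jωC) = -j/(ω·C) = 0 - j76.52 Ω
  Z5: Z = R = 1000 Ω
  Z6: Z = jωL = j·3.142e+04·0.1 = 0 + j3142 Ω
Step 3 — Ladder network (open output): work backward from the far end, alternating series and parallel combinations. Z_in = 0.002022 + j13.4 Ω = 13.4∠90.0° Ω.
Step 4 — Source phasor: V = 245∠44.3° V = 175.3 + j171.1 V.
Step 5 — Ohm's law: I = V / Z_total = (175.3 + j171.1) / (0.002022 + j13.4) = 12.77 - j13.08 A.
Step 6 — Convert to polar: |I| = 18.28 A, ∠I = -45.7°.

I = 18.28∠-45.7° A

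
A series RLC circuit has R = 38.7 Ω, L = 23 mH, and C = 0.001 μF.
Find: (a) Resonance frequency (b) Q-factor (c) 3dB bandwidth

Step 1 — Resonance: ω₀ = 1/√(LC) = 1/√(0.023·1e-09) = 2.085e+05 rad/s.
Step 2 — f₀ = ω₀/(2π) = 3.319e+04 Hz.
Step 3 — Series Q: Q = ω₀L/R = 2.085e+05·0.023/38.7 = 123.9.
Step 4 — Bandwidth: Δω = ω₀/Q = 1683 rad/s; BW = Δω/(2π) = 267.8 Hz.

(a) f₀ = 3.319e+04 Hz  (b) Q = 123.9  (c) BW = 267.8 Hz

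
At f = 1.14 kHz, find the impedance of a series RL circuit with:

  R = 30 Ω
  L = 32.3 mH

Step 1 — Angular frequency: ω = 2π·f = 2π·1140 = 7163 rad/s.
Step 2 — Component impedances:
  R: Z = R = 30 Ω
  L: Z = jωL = j·7163·0.0323 = 0 + j231.4 Ω
Step 3 — Series combination: Z_total = R + L = 30 + j231.4 Ω = 233.3∠82.6° Ω.

Z = 30 + j231.4 Ω = 233.3∠82.6° Ω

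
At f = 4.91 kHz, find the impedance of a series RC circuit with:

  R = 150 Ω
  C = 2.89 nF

Step 1 — Angular frequency: ω = 2π·f = 2π·4910 = 3.085e+04 rad/s.
Step 2 — Component impedances:
  R: Z = R = 150 Ω
  C: Z = 1/(jωC) = -j/(ω·C) = 0 - j1.122e+04 Ω
Step 3 — Series combination: Z_total = R + C = 150 - j1.122e+04 Ω = 1.122e+04∠-89.2° Ω.

Z = 150 - j1.122e+04 Ω = 1.122e+04∠-89.2° Ω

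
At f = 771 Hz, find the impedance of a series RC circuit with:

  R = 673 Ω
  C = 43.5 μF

Step 1 — Angular frequency: ω = 2π·f = 2π·771 = 4844 rad/s.
Step 2 — Component impedances:
  R: Z = R = 673 Ω
  C: Z = 1/(jωC) = -j/(ω·C) = 0 - j4.745 Ω
Step 3 — Series combination: Z_total = R + C = 673 - j4.745 Ω = 673∠-0.4° Ω.

Z = 673 - j4.745 Ω = 673∠-0.4° Ω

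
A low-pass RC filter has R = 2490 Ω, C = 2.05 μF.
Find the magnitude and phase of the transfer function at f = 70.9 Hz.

Step 1 — Angular frequency: ω = 2π·70.9 = 445.5 rad/s.
Step 2 — Transfer function: H(jω) = 1/(1 + jωRC).
Step 3 — Denominator: 1 + jωRC = 1 + j·445.5·2490·2.05e-06 = 1 + j2.274.
Step 4 — H = 0.1621 - j0.3685.
Step 5 — Magnitude: |H| = 0.4026 (-7.9 dB); phase: φ = -66.3°.

|H| = 0.4026 (-7.9 dB), φ = -66.3°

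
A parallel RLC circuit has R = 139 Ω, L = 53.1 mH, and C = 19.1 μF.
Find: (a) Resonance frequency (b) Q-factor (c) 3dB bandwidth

Step 1 — Resonance: ω₀ = 1/√(LC) = 1/√(0.0531·1.91e-05) = 993 rad/s.
Step 2 — f₀ = ω₀/(2π) = 158 Hz.
Step 3 — Parallel Q: Q = R/(ω₀L) = 139/(993·0.0531) = 2.636.
Step 4 — Bandwidth: Δω = ω₀/Q = 376.7 rad/s; BW = Δω/(2π) = 59.95 Hz.

(a) f₀ = 158 Hz  (b) Q = 2.636  (c) BW = 59.95 Hz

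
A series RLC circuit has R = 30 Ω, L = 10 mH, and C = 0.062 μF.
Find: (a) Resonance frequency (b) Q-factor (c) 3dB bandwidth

Step 1 — Resonance condition Im(Z)=0 gives ω₀ = 1/√(LC).
Step 2 — ω₀ = 1/√(0.01·6.2e-08) = 4.016e+04 rad/s.
Step 3 — f₀ = ω₀/(2π) = 6392 Hz.
Step 4 — Series Q: Q = ω₀L/R = 4.016e+04·0.01/30 = 13.39.
Step 5 — 3dB bandwidth: Δω = ω₀/Q = 3000 rad/s; BW = Δω/(2π) = 477.5 Hz.

(a) f₀ = 6392 Hz  (b) Q = 13.39  (c) BW = 477.5 Hz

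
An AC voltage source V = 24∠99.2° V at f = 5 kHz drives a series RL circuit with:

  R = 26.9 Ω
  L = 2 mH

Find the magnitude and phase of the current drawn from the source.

Step 1 — Angular frequency: ω = 2π·f = 2π·5000 = 3.142e+04 rad/s.
Step 2 — Component impedances:
  R: Z = R = 26.9 Ω
  L: Z = jωL = j·3.142e+04·0.002 = 0 + j62.83 Ω
Step 3 — Series combination: Z_total = R + L = 26.9 + j62.83 Ω = 68.35∠66.8° Ω.
Step 4 — Source phasor: V = 24∠99.2° V = -3.837 + j23.69 V.
Step 5 — Ohm's law: I = V / Z_total = (-3.837 + j23.69) / (26.9 + j62.83) = 0.2966 + j0.188 A.
Step 6 — Convert to polar: |I| = 0.3511 A, ∠I = 32.4°.

I = 0.3511∠32.4° A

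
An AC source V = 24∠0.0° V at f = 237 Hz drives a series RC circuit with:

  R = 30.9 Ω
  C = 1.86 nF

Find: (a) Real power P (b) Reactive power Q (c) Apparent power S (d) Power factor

Step 1 — Angular frequency: ω = 2π·f = 2π·237 = 1489 rad/s.
Step 2 — Component impedances:
  R: Z = R = 30.9 Ω
  C: Z = 1/(jωC) = -j/(ω·C) = 0 - j3.61e+05 Ω
Step 3 — Series combination: Z_total = R + C = 30.9 - j3.61e+05 Ω = 3.61e+05∠-90.0° Ω.
Step 4 — Source phasor: V = 24∠0.0° V = 24 V.
Step 5 — Current: I = V / Z = 5.689e-09 + j6.647e-05 A = 6.647e-05∠90.0° A.
Step 6 — Complex power: S = V·I* = 1.365e-07 - j0.001595 VA.
Step 7 — Real power: P = Re(S) = 1.365e-07 W.
Step 8 — Reactive power: Q = Im(S) = -0.001595 VAR.
Step 9 — Apparent power: |S| = 0.001595 VA.
Step 10 — Power factor: PF = P/|S| = 8.559e-05 (leading).

(a) P = 1.365e-07 W  (b) Q = -0.001595 VAR  (c) S = 0.001595 VA  (d) PF = 8.559e-05 (leading)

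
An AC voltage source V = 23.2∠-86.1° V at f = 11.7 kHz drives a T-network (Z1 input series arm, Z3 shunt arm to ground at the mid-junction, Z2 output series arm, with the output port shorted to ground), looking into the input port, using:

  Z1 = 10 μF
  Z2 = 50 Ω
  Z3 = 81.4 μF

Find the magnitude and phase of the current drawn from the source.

Step 1 — Angular frequency: ω = 2π·f = 2π·1.17e+04 = 7.351e+04 rad/s.
Step 2 — Component impedances:
  Z1: Z = 1/(jωC) = -j/(ω·C) = 0 - j1.36 Ω
  Z2: Z = R = 50 Ω
  Z3: Z = 1/(jωC) = -j/(ω·C) = 0 - j0.1671 Ω
Step 3 — With the output port shorted to ground, the output series arm Z2 runs from the junction to ground; the shunt arm Z3 also runs from the junction to ground. They appear in parallel: Z3 || Z2 = 0.0005585 - j0.1671 Ω.
Step 4 — Series with input arm Z1: Z_in = Z1 + (Z3 || Z2) = 0.0005585 - j1.527 Ω = 1.527∠-90.0° Ω.
Step 5 — Source phasor: V = 23.2∠-86.1° V = 1.578 - j23.15 V.
Step 6 — Ohm's law: I = V / Z_total = (1.578 - j23.15) / (0.0005585 - j1.527) = 15.15 + j1.028 A.
Step 7 — Convert to polar: |I| = 15.19 A, ∠I = 3.9°.

I = 15.19∠3.9° A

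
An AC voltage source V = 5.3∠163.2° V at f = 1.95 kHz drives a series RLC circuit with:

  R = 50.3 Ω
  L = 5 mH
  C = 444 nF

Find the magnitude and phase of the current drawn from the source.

Step 1 — Angular frequency: ω = 2π·f = 2π·1950 = 1.225e+04 rad/s.
Step 2 — Component impedances:
  R: Z = R = 50.3 Ω
  L: Z = jωL = j·1.225e+04·0.005 = 0 + j61.26 Ω
  C: Z = 1/(jωC) = -j/(ω·C) = 0 - j183.8 Ω
Step 3 — Series combination: Z_total = R + L + C = 50.3 - j122.6 Ω = 132.5∠-67.7° Ω.
Step 4 — Source phasor: V = 5.3∠163.2° V = -5.074 + j1.532 V.
Step 5 — Ohm's law: I = V / Z_total = (-5.074 + j1.532) / (50.3 - j122.6) = -0.02524 - j0.03104 A.
Step 6 — Convert to polar: |I| = 0.04001 A, ∠I = -129.1°.

I = 0.04001∠-129.1° A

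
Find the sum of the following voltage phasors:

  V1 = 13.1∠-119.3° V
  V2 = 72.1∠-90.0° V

Step 1 — Convert each phasor to rectangular form:
  V1 = 13.1·(cos(-119.3°) + j·sin(-119.3°)) = -6.411 - j11.42 V
  V2 = 72.1·(cos(-90.0°) + j·sin(-90.0°)) = 0 - j72.1 V
Step 2 — Sum components: V_total = -6.411 - j83.52 V.
Step 3 — Convert to polar: |V_total| = 83.77 V, ∠V_total = -94.4°.

V_total = 83.77∠-94.4° V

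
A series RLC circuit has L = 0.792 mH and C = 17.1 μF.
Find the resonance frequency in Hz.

Step 1 — Resonance condition Im(Z)=0 gives ω₀ = 1/√(LC).
Step 2 — ω₀ = 1/√(0.000792·1.71e-05) = 8593 rad/s.
Step 3 — f₀ = ω₀/(2π) = 1368 Hz.

f₀ = 1368 Hz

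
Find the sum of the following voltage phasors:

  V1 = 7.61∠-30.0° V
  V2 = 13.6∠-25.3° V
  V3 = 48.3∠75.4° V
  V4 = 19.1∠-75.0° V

Step 1 — Convert each phasor to rectangular form:
  V1 = 7.61·(cos(-30.0°) + j·sin(-30.0°)) = 6.59 - j3.805 V
  V2 = 13.6·(cos(-25.3°) + j·sin(-25.3°)) = 12.3 - j5.812 V
  V3 = 48.3·(cos(75.4°) + j·sin(75.4°)) = 12.17 + j46.74 V
  V4 = 19.1·(cos(-75.0°) + j·sin(-75.0°)) = 4.943 - j18.45 V
Step 2 — Sum components: V_total = 36 + j18.67 V.
Step 3 — Convert to polar: |V_total| = 40.56 V, ∠V_total = 27.4°.

V_total = 40.56∠27.4° V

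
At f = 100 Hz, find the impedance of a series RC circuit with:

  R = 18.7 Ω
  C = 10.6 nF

Step 1 — Angular frequency: ω = 2π·f = 2π·100 = 628.3 rad/s.
Step 2 — Component impedances:
  R: Z = R = 18.7 Ω
  C: Z = 1/(jωC) = -j/(ω·C) = 0 - j1.501e+05 Ω
Step 3 — Series combination: Z_total = R + C = 18.7 - j1.501e+05 Ω = 1.501e+05∠-90.0° Ω.

Z = 18.7 - j1.501e+05 Ω = 1.501e+05∠-90.0° Ω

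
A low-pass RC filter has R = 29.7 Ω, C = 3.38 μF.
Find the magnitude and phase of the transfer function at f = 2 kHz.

Step 1 — Angular frequency: ω = 2π·2000 = 1.257e+04 rad/s.
Step 2 — Transfer function: H(jω) = 1/(1 + jωRC).
Step 3 — Denominator: 1 + jωRC = 1 + j·1.257e+04·29.7·3.38e-06 = 1 + j1.261.
Step 4 — H = 0.3859 - j0.4868.
Step 5 — Magnitude: |H| = 0.6212 (-4.1 dB); phase: φ = -51.6°.

|H| = 0.6212 (-4.1 dB), φ = -51.6°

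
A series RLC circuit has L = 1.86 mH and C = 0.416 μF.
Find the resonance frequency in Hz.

Step 1 — Resonance condition Im(Z)=0 gives ω₀ = 1/√(LC).
Step 2 — ω₀ = 1/√(0.00186·4.16e-07) = 3.595e+04 rad/s.
Step 3 — f₀ = ω₀/(2π) = 5722 Hz.

f₀ = 5722 Hz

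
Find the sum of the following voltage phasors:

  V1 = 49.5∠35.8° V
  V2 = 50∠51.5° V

Step 1 — Convert each phasor to rectangular form:
  V1 = 49.5·(cos(35.8°) + j·sin(35.8°)) = 40.15 + j28.96 V
  V2 = 50·(cos(51.5°) + j·sin(51.5°)) = 31.13 + j39.13 V
Step 2 — Sum components: V_total = 71.27 + j68.09 V.
Step 3 — Convert to polar: |V_total| = 98.57 V, ∠V_total = 43.7°.

V_total = 98.57∠43.7° V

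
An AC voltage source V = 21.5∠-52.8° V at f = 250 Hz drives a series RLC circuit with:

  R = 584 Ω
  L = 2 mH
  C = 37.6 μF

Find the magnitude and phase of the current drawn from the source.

Step 1 — Angular frequency: ω = 2π·f = 2π·250 = 1571 rad/s.
Step 2 — Component impedances:
  R: Z = R = 584 Ω
  L: Z = jωL = j·1571·0.002 = 0 + j3.142 Ω
  C: Z = 1/(jωC) = -j/(ω·C) = 0 - j16.93 Ω
Step 3 — Series combination: Z_total = R + L + C = 584 - j13.79 Ω = 584.2∠-1.4° Ω.
Step 4 — Source phasor: V = 21.5∠-52.8° V = 13 - j17.13 V.
Step 5 — Ohm's law: I = V / Z_total = (13 - j17.13) / (584 - j13.79) = 0.02294 - j0.02878 A.
Step 6 — Convert to polar: |I| = 0.0368 A, ∠I = -51.4°.

I = 0.0368∠-51.4° A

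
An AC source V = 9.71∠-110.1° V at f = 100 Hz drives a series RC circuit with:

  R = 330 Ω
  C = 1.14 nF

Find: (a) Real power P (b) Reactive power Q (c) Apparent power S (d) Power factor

Step 1 — Angular frequency: ω = 2π·f = 2π·100 = 628.3 rad/s.
Step 2 — Component impedances:
  R: Z = R = 330 Ω
  C: Z = 1/(jωC) = -j/(ω·C) = 0 - j1.396e+06 Ω
Step 3 — Series combination: Z_total = R + C = 330 - j1.396e+06 Ω = 1.396e+06∠-90.0° Ω.
Step 4 — Source phasor: V = 9.71∠-110.1° V = -3.337 - j9.119 V.
Step 5 — Current: I = V / Z = 6.531e-06 - j2.392e-06 A = 6.955e-06∠-20.1° A.
Step 6 — Complex power: S = V·I* = 1.596e-08 - j6.753e-05 VA.
Step 7 — Real power: P = Re(S) = 1.596e-08 W.
Step 8 — Reactive power: Q = Im(S) = -6.753e-05 VAR.
Step 9 — Apparent power: |S| = 6.753e-05 VA.
Step 10 — Power factor: PF = P/|S| = 0.0002364 (leading).

(a) P = 1.596e-08 W  (b) Q = -6.753e-05 VAR  (c) S = 6.753e-05 VA  (d) PF = 0.0002364 (leading)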